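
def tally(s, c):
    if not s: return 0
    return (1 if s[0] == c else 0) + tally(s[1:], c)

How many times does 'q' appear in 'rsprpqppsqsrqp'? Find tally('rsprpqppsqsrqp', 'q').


s[0]='r' != 'q' -> 0
s[0]='s' != 'q' -> 0
s[0]='p' != 'q' -> 0
s[0]='r' != 'q' -> 0
s[0]='p' != 'q' -> 0
s[0]='q' == 'q' -> 1
s[0]='p' != 'q' -> 0
s[0]='p' != 'q' -> 0
s[0]='s' != 'q' -> 0
s[0]='q' == 'q' -> 1
s[0]='s' != 'q' -> 0
s[0]='r' != 'q' -> 0
s[0]='q' == 'q' -> 1
s[0]='p' != 'q' -> 0
Sum: 0 + 0 + 0 + 0 + 0 + 1 + 0 + 0 + 0 + 1 + 0 + 0 + 1 + 0 = 3

3


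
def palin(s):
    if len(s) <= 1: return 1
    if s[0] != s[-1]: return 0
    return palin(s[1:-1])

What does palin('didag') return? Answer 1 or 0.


palin('didag'): s[0]='d' != s[-1]='g' -> return 0
Result: 0 (not a palindrome)

0


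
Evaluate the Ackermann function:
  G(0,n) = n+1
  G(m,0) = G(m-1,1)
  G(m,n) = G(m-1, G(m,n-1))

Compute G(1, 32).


G(1, 32) = G(0, G(1, 31))
  G(1, 31) = G(0, G(1, 30))
    G(1, 30) = G(0, G(1, 29))
      G(1, 29) = G(0, G(1, 28))
        G(1, 28) = G(0, G(1, 27))
          G(1, 27) = G(0, G(1, 26))
          G(1, 26) = G(0, G(1, 25))
          G(1, 25) = G(0, G(1, 24))
          G(1, 24) = G(0, G(1, 23))
          G(1, 23) = G(0, G(1, 22))
          G(1, 22) = G(0, G(1, 21))
          G(1, 21) = G(0, G(1, 20))
          G(1, 20) = G(0, G(1, 19))
          G(1, 19) = G(0, G(1, 18))
          G(1, 18) = G(0, G(1, 17))
          G(1, 17) = G(0, G(1, 16))
          G(1, 16) = G(0, G(1, 15))
          G(1, 15) = G(0, G(1, 14))
          G(1, 14) = G(0, G(1, 13))
          G(1, 13) = G(0, G(1, 12))
          G(1, 12) = G(0, G(1, 11))
          G(1, 11) = G(0, G(1, 10))
          G(1, 10) = G(0, G(1, 9))
          G(1, 9) = G(0, G(1, 8))
          G(1, 8) = G(0, G(1, 7))
... (trace truncated)
Result: G(1, 32) = 34

34


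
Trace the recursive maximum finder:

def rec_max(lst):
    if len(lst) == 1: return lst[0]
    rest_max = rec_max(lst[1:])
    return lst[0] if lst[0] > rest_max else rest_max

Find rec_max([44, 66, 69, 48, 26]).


rec_max([44, 66, 69, 48, 26]): compare 44 with rec_max([66, 69, 48, 26])
rec_max([66, 69, 48, 26]): compare 66 with rec_max([69, 48, 26])
rec_max([69, 48, 26]): compare 69 with rec_max([48, 26])
rec_max([48, 26]): compare 48 with rec_max([26])
rec_max([26]) = 26  (base case)
Compare 48 with 26 -> 48
Compare 69 with 48 -> 69
Compare 66 with 69 -> 69
Compare 44 with 69 -> 69

69


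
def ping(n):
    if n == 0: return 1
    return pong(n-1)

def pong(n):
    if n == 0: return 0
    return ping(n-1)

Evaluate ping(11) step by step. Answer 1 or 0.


ping(11) = pong(10)
pong(10) = ping(9)
ping(9) = pong(8)
pong(8) = ping(7)
ping(7) = pong(6)
pong(6) = ping(5)
ping(5) = pong(4)
pong(4) = ping(3)
ping(3) = pong(2)
pong(2) = ping(1)
ping(1) = pong(0)
pong(0) = 0  (base case)
Result: 0

0


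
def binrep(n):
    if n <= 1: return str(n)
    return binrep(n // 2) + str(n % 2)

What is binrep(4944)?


binrep(4944) = binrep(2472) + '0'
binrep(2472) = binrep(1236) + '0'
binrep(1236) = binrep(618) + '0'
binrep(618) = binrep(309) + '0'
binrep(309) = binrep(154) + '1'
binrep(154) = binrep(77) + '0'
binrep(77) = binrep(38) + '1'
binrep(38) = binrep(19) + '0'
binrep(19) = binrep(9) + '1'
binrep(9) = binrep(4) + '1'
binrep(4) = binrep(2) + '0'
binrep(2) = binrep(1) + '0'
binrep(1) = '1'  (base case)
Concatenating: '1' + '0' + '0' + '1' + '1' + '0' + '1' + '0' + '1' + '0' + '0' + '0' + '0' = '1001101010000'

1001101010000


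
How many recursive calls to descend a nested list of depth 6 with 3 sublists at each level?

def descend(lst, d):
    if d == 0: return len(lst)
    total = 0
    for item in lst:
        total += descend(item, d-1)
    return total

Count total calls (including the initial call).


At depth 0 (root): 1 call
At depth 1: each of 1 parents calls descend on 3 children = 3 calls
At depth 2: each of 3 parents calls descend on 3 children = 9 calls
At depth 3: each of 9 parents calls descend on 3 children = 27 calls
At depth 4: each of 27 parents calls descend on 3 children = 81 calls
At depth 5: each of 81 parents calls descend on 3 children = 243 calls
At depth 6: each of 243 parents calls descend on 3 children = 729 calls
Total: 1 + 3 + 9 + 27 + 81 + 243 + 729 = 1093

1093


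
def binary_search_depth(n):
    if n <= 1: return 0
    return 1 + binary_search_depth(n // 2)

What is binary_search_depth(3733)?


3733 / 2 = 1866
1866 / 2 = 933
933 / 2 = 466
466 / 2 = 233
233 / 2 = 116
116 / 2 = 58
58 / 2 = 29
29 / 2 = 14
14 / 2 = 7
7 / 2 = 3
3 / 2 = 1
Reached 1 after 11 halvings

11


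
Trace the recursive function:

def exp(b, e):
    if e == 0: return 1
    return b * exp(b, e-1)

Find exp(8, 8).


exp(8, 8)
= 8 * exp(8, 7)
= 8 * 8 * exp(8, 6)
= 8 * 8 * 8 * exp(8, 5)
= 8 * 8 * 8 * 8 * exp(8, 4)
= 8 * 8 * 8 * 8 * 8 * exp(8, 3)
= 8 * 8 * 8 * 8 * 8 * 8 * exp(8, 2)
= 8 * 8 * 8 * 8 * 8 * 8 * 8 * exp(8, 1)
= 8 * 8 * 8 * 8 * 8 * 8 * 8 * 8 * exp(8, 0)
= 8 * 8 * 8 * 8 * 8 * 8 * 8 * 8 * 1
= 16777216

16777216


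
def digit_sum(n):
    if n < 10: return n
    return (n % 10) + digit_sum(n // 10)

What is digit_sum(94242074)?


digit_sum(94242074) = 4 + digit_sum(9424207)
digit_sum(9424207) = 7 + digit_sum(942420)
digit_sum(942420) = 0 + digit_sum(94242)
digit_sum(94242) = 2 + digit_sum(9424)
digit_sum(9424) = 4 + digit_sum(942)
digit_sum(942) = 2 + digit_sum(94)
digit_sum(94) = 4 + digit_sum(9)
digit_sum(9) = 9  (base case)
Total: 4 + 7 + 0 + 2 + 4 + 2 + 4 + 9 = 32

32


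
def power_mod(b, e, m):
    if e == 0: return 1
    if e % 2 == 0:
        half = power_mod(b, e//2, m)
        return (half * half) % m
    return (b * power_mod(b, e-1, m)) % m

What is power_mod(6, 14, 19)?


power_mod(6, 14, 19): e is even, compute power_mod(6, 7, 19)
  power_mod(6, 7, 19): e is odd, compute power_mod(6, 6, 19)
    power_mod(6, 6, 19): e is even, compute power_mod(6, 3, 19)
      power_mod(6, 3, 19): e is odd, compute power_mod(6, 2, 19)
        power_mod(6, 2, 19): e is even, compute power_mod(6, 1, 19)
          power_mod(6, 1, 19): e is odd, compute power_mod(6, 0, 19)
          power_mod(6, 0, 19) = 1
          (6 * 1) % 19 = 6
        half=6, (6*6) % 19 = 17
      (6 * 17) % 19 = 7
    half=7, (7*7) % 19 = 11
  (6 * 11) % 19 = 9
half=9, (9*9) % 19 = 5

5


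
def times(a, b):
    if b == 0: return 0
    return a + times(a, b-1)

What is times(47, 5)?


times(47, 5) = 47 + times(47, 4)
times(47, 4) = 47 + times(47, 3)
times(47, 3) = 47 + times(47, 2)
times(47, 2) = 47 + times(47, 1)
times(47, 1) = 47 + times(47, 0)
times(47, 0) = 0  (base case)
Total: 47 + 47 + 47 + 47 + 47 + 0 = 235

235


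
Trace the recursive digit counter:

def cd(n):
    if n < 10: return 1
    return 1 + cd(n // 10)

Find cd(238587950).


cd(238587950) = 1 + cd(23858795)
cd(23858795) = 1 + cd(2385879)
cd(2385879) = 1 + cd(238587)
cd(238587) = 1 + cd(23858)
cd(23858) = 1 + cd(2385)
cd(2385) = 1 + cd(238)
cd(238) = 1 + cd(23)
cd(23) = 1 + cd(2)
cd(2) = 1  (base case: 2 < 10)
Unwinding: 1 + 1 + 1 + 1 + 1 + 1 + 1 + 1 + 1 = 9

9


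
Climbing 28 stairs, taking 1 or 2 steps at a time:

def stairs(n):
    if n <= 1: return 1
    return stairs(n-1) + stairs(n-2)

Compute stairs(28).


Building up from base cases:
stairs(0) = 1
stairs(1) = 1
stairs(2) = stairs(1) + stairs(0) = 1 + 1 = 2
stairs(3) = stairs(2) + stairs(1) = 2 + 1 = 3
stairs(4) = stairs(3) + stairs(2) = 3 + 2 = 5
stairs(5) = stairs(4) + stairs(3) = 5 + 3 = 8
stairs(6) = stairs(5) + stairs(4) = 8 + 5 = 13
stairs(7) = stairs(6) + stairs(5) = 13 + 8 = 21
stairs(8) = stairs(7) + stairs(6) = 21 + 13 = 34
stairs(9) = stairs(8) + stairs(7) = 34 + 21 = 55
stairs(10) = stairs(9) + stairs(8) = 55 + 34 = 89
stairs(11) = stairs(10) + stairs(9) = 89 + 55 = 144
stairs(12) = stairs(11) + stairs(10) = 144 + 89 = 233
stairs(13) = stairs(12) + stairs(11) = 233 + 144 = 377
stairs(14) = stairs(13) + stairs(12) = 377 + 233 = 610
stairs(15) = stairs(14) + stairs(13) = 610 + 377 = 987
stairs(16) = stairs(15) + stairs(14) = 987 + 610 = 1597
stairs(17) = stairs(16) + stairs(15) = 1597 + 987 = 2584
stairs(18) = stairs(17) + stairs(16) = 2584 + 1597 = 4181
stairs(19) = stairs(18) + stairs(17) = 4181 + 2584 = 6765
stairs(20) = stairs(19) + stairs(18) = 6765 + 4181 = 10946
stairs(21) = stairs(20) + stairs(19) = 10946 + 6765 = 17711
stairs(22) = stairs(21) + stairs(20) = 17711 + 10946 = 28657
stairs(23) = stairs(22) + stairs(21) = 28657 + 17711 = 46368
stairs(24) = stairs(23) + stairs(22) = 46368 + 28657 = 75025
stairs(25) = stairs(24) + stairs(23) = 75025 + 46368 = 121393
stairs(26) = stairs(25) + stairs(24) = 121393 + 75025 = 196418
stairs(27) = stairs(26) + stairs(25) = 196418 + 121393 = 317811
stairs(28) = stairs(27) + stairs(26) = 317811 + 196418 = 514229

514229


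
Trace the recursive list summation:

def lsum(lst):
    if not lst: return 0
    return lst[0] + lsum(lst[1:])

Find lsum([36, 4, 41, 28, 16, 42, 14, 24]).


lsum([36, 4, 41, 28, 16, 42, 14, 24]) = 36 + lsum([4, 41, 28, 16, 42, 14, 24])
lsum([4, 41, 28, 16, 42, 14, 24]) = 4 + lsum([41, 28, 16, 42, 14, 24])
lsum([41, 28, 16, 42, 14, 24]) = 41 + lsum([28, 16, 42, 14, 24])
lsum([28, 16, 42, 14, 24]) = 28 + lsum([16, 42, 14, 24])
lsum([16, 42, 14, 24]) = 16 + lsum([42, 14, 24])
lsum([42, 14, 24]) = 42 + lsum([14, 24])
lsum([14, 24]) = 14 + lsum([24])
lsum([24]) = 24 + lsum([])
lsum([]) = 0  (base case)
Total: 36 + 4 + 41 + 28 + 16 + 42 + 14 + 24 + 0 = 205

205


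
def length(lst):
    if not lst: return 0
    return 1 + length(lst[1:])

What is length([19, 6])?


length([19, 6]) = 1 + length([6])
length([6]) = 1 + length([])
length([]) = 0  (base case)
Unwinding: 1 + 1 + 0 = 2

2


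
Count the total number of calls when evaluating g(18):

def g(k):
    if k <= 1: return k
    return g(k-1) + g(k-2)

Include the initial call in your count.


Let C(n) = total calls for g(n)
C(0) = 1, C(1) = 1
C(2) = 1 + C(1) + C(0) = 1 + 1 + 1 = 3
C(3) = 1 + C(2) + C(1) = 1 + 3 + 1 = 5
C(4) = 1 + C(3) + C(2) = 1 + 5 + 3 = 9
C(5) = 1 + C(4) + C(3) = 1 + 9 + 5 = 15
C(6) = 1 + C(5) + C(4) = 1 + 15 + 9 = 25
C(7) = 1 + C(6) + C(5) = 1 + 25 + 15 = 41
C(8) = 1 + C(7) + C(6) = 1 + 41 + 25 = 67
C(9) = 1 + C(8) + C(7) = 1 + 67 + 41 = 109
C(10) = 1 + C(9) + C(8) = 1 + 109 + 67 = 177
C(11) = 1 + C(10) + C(9) = 1 + 177 + 109 = 287
C(12) = 1 + C(11) + C(10) = 1 + 287 + 177 = 465
C(13) = 1 + C(12) + C(11) = 1 + 465 + 287 = 753
C(14) = 1 + C(13) + C(12) = 1 + 753 + 465 = 1219
C(15) = 1 + C(14) + C(13) = 1 + 1219 + 753 = 1973
C(16) = 1 + C(15) + C(14) = 1 + 1973 + 1219 = 3193
C(17) = 1 + C(16) + C(15) = 1 + 3193 + 1973 = 5167
C(18) = 1 + C(17) + C(16) = 1 + 5167 + 3193 = 8361

8361


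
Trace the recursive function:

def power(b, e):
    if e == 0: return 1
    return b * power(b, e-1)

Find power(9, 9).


power(9, 9)
= 9 * power(9, 8)
= 9 * 9 * power(9, 7)
= 9 * 9 * 9 * power(9, 6)
= 9 * 9 * 9 * 9 * power(9, 5)
= 9 * 9 * 9 * 9 * 9 * power(9, 4)
= 9 * 9 * 9 * 9 * 9 * 9 * power(9, 3)
= 9 * 9 * 9 * 9 * 9 * 9 * 9 * power(9, 2)
= 9 * 9 * 9 * 9 * 9 * 9 * 9 * 9 * power(9, 1)
= 9 * 9 * 9 * 9 * 9 * 9 * 9 * 9 * 9 * power(9, 0)
= 9 * 9 * 9 * 9 * 9 * 9 * 9 * 9 * 9 * 1
= 387420489

387420489


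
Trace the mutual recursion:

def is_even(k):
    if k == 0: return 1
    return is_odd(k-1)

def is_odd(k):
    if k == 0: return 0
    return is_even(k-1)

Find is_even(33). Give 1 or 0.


is_even(33) = is_odd(32)
is_odd(32) = is_even(31)
is_even(31) = is_odd(30)
is_odd(30) = is_even(29)
is_even(29) = is_odd(28)
is_odd(28) = is_even(27)
is_even(27) = is_odd(26)
is_odd(26) = is_even(25)
is_even(25) = is_odd(24)
is_odd(24) = is_even(23)
is_even(23) = is_odd(22)
is_odd(22) = is_even(21)
is_even(21) = is_odd(20)
is_odd(20) = is_even(19)
is_even(19) = is_odd(18)
is_odd(18) = is_even(17)
is_even(17) = is_odd(16)
is_odd(16) = is_even(15)
is_even(15) = is_odd(14)
is_odd(14) = is_even(13)
is_even(13) = is_odd(12)
is_odd(12) = is_even(11)
is_even(11) = is_odd(10)
is_odd(10) = is_even(9)
is_even(9) = is_odd(8)
is_odd(8) = is_even(7)
is_even(7) = is_odd(6)
is_odd(6) = is_even(5)
is_even(5) = is_odd(4)
is_odd(4) = is_even(3)
is_even(3) = is_odd(2)
is_odd(2) = is_even(1)
is_even(1) = is_odd(0)
is_odd(0) = 0  (base case)
Result: 0

0


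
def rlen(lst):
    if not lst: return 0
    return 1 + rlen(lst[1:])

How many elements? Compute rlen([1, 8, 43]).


rlen([1, 8, 43]) = 1 + rlen([8, 43])
rlen([8, 43]) = 1 + rlen([43])
rlen([43]) = 1 + rlen([])
rlen([]) = 0  (base case)
Unwinding: 1 + 1 + 1 + 0 = 3

3


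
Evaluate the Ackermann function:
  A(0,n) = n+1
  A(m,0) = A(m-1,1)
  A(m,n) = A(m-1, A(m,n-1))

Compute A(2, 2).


A(2, 2) = A(1, A(2, 1))
  A(2, 1) = A(1, A(2, 0))
    A(2, 0) = A(1, 1)
      A(1, 1) = A(0, A(1, 0))
        A(1, 0) = A(0, 1)
          A(0, 1) = 2
        = A(0, 2)
        A(0, 2) = 3
    = A(1, 3)
    A(1, 3) = A(0, A(1, 2))
      A(1, 2) = A(0, A(1, 1))
        A(1, 1) = A(0, A(1, 0))
          A(1, 0) = A(0, 1)
          A(0, 1) = 2
          = A(0, 2)
          A(0, 2) = 3
        = A(0, 3)
        A(0, 3) = 4
      = A(0, 4)
      A(0, 4) = 5
  = A(1, 5)
  A(1, 5) = A(0, A(1, 4))
    A(1, 4) = A(0, A(1, 3))
      A(1, 3) = A(0, A(1, 2))
        A(1, 2) = A(0, A(1, 1))
... (trace truncated)
Result: A(2, 2) = 7

7


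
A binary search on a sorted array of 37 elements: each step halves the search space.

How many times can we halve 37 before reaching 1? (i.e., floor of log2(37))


37 / 2 = 18
18 / 2 = 9
9 / 2 = 4
4 / 2 = 2
2 / 2 = 1
Reached 1 after 5 halvings

5


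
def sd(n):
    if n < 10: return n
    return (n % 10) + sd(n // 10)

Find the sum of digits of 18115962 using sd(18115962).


sd(18115962) = 2 + sd(1811596)
sd(1811596) = 6 + sd(181159)
sd(181159) = 9 + sd(18115)
sd(18115) = 5 + sd(1811)
sd(1811) = 1 + sd(181)
sd(181) = 1 + sd(18)
sd(18) = 8 + sd(1)
sd(1) = 1  (base case)
Total: 2 + 6 + 9 + 5 + 1 + 1 + 8 + 1 = 33

33


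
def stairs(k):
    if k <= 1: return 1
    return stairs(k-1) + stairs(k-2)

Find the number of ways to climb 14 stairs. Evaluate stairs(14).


Building up from base cases:
stairs(0) = 1
stairs(1) = 1
stairs(2) = stairs(1) + stairs(0) = 1 + 1 = 2
stairs(3) = stairs(2) + stairs(1) = 2 + 1 = 3
stairs(4) = stairs(3) + stairs(2) = 3 + 2 = 5
stairs(5) = stairs(4) + stairs(3) = 5 + 3 = 8
stairs(6) = stairs(5) + stairs(4) = 8 + 5 = 13
stairs(7) = stairs(6) + stairs(5) = 13 + 8 = 21
stairs(8) = stairs(7) + stairs(6) = 21 + 13 = 34
stairs(9) = stairs(8) + stairs(7) = 34 + 21 = 55
stairs(10) = stairs(9) + stairs(8) = 55 + 34 = 89
stairs(11) = stairs(10) + stairs(9) = 89 + 55 = 144
stairs(12) = stairs(11) + stairs(10) = 144 + 89 = 233
stairs(13) = stairs(12) + stairs(11) = 233 + 144 = 377
stairs(14) = stairs(13) + stairs(12) = 377 + 233 = 610

610


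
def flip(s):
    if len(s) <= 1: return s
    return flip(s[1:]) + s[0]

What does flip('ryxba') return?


flip('ryxba') = flip('yxba') + 'r'
flip('yxba') = flip('xba') + 'y'
flip('xba') = flip('ba') + 'x'
flip('ba') = flip('a') + 'b'
flip('a') = 'a'  (base case)
Concatenating: 'a' + 'b' + 'x' + 'y' + 'r' = 'abxyr'

abxyr


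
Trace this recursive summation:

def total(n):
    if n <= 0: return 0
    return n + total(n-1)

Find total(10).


total(10)
= 10 + 9 + 8 + 7 + 6 + 5 + 4 + 3 + 2 + 1 + total(0)
= 10 + 9 + 8 + 7 + 6 + 5 + 4 + 3 + 2 + 1 + 0
= 55

55


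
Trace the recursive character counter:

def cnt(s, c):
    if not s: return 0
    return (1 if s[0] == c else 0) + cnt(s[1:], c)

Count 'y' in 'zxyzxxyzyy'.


s[0]='z' != 'y' -> 0
s[0]='x' != 'y' -> 0
s[0]='y' == 'y' -> 1
s[0]='z' != 'y' -> 0
s[0]='x' != 'y' -> 0
s[0]='x' != 'y' -> 0
s[0]='y' == 'y' -> 1
s[0]='z' != 'y' -> 0
s[0]='y' == 'y' -> 1
s[0]='y' == 'y' -> 1
Sum: 0 + 0 + 1 + 0 + 0 + 0 + 1 + 0 + 1 + 1 = 4

4


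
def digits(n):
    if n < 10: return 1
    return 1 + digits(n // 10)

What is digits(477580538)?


digits(477580538) = 1 + digits(47758053)
digits(47758053) = 1 + digits(4775805)
digits(4775805) = 1 + digits(477580)
digits(477580) = 1 + digits(47758)
digits(47758) = 1 + digits(4775)
digits(4775) = 1 + digits(477)
digits(477) = 1 + digits(47)
digits(47) = 1 + digits(4)
digits(4) = 1  (base case: 4 < 10)
Unwinding: 1 + 1 + 1 + 1 + 1 + 1 + 1 + 1 + 1 = 9

9


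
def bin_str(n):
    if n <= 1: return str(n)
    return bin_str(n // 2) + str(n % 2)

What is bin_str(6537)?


bin_str(6537) = bin_str(3268) + '1'
bin_str(3268) = bin_str(1634) + '0'
bin_str(1634) = bin_str(817) + '0'
bin_str(817) = bin_str(408) + '1'
bin_str(408) = bin_str(204) + '0'
bin_str(204) = bin_str(102) + '0'
bin_str(102) = bin_str(51) + '0'
bin_str(51) = bin_str(25) + '1'
bin_str(25) = bin_str(12) + '1'
bin_str(12) = bin_str(6) + '0'
bin_str(6) = bin_str(3) + '0'
bin_str(3) = bin_str(1) + '1'
bin_str(1) = '1'  (base case)
Concatenating: '1' + '1' + '0' + '0' + '1' + '1' + '0' + '0' + '0' + '1' + '0' + '0' + '1' = '1100110001001'

1100110001001


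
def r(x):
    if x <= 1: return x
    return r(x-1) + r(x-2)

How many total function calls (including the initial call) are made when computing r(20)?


Let C(n) = total calls for r(n)
C(0) = 1, C(1) = 1
C(2) = 1 + C(1) + C(0) = 1 + 1 + 1 = 3
C(3) = 1 + C(2) + C(1) = 1 + 3 + 1 = 5
C(4) = 1 + C(3) + C(2) = 1 + 5 + 3 = 9
C(5) = 1 + C(4) + C(3) = 1 + 9 + 5 = 15
C(6) = 1 + C(5) + C(4) = 1 + 15 + 9 = 25
C(7) = 1 + C(6) + C(5) = 1 + 25 + 15 = 41
C(8) = 1 + C(7) + C(6) = 1 + 41 + 25 = 67
C(9) = 1 + C(8) + C(7) = 1 + 67 + 41 = 109
C(10) = 1 + C(9) + C(8) = 1 + 109 + 67 = 177
C(11) = 1 + C(10) + C(9) = 1 + 177 + 109 = 287
C(12) = 1 + C(11) + C(10) = 1 + 287 + 177 = 465
C(13) = 1 + C(12) + C(11) = 1 + 465 + 287 = 753
C(14) = 1 + C(13) + C(12) = 1 + 753 + 465 = 1219
C(15) = 1 + C(14) + C(13) = 1 + 1219 + 753 = 1973
C(16) = 1 + C(15) + C(14) = 1 + 1973 + 1219 = 3193
C(17) = 1 + C(16) + C(15) = 1 + 3193 + 1973 = 5167
C(18) = 1 + C(17) + C(16) = 1 + 5167 + 3193 = 8361
C(19) = 1 + C(18) + C(17) = 1 + 8361 + 5167 = 13529
C(20) = 1 + C(19) + C(18) = 1 + 13529 + 8361 = 21891

21891


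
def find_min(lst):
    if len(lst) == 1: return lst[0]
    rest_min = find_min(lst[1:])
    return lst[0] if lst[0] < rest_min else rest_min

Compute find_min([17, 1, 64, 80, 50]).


find_min([17, 1, 64, 80, 50]): compare 17 with find_min([1, 64, 80, 50])
find_min([1, 64, 80, 50]): compare 1 with find_min([64, 80, 50])
find_min([64, 80, 50]): compare 64 with find_min([80, 50])
find_min([80, 50]): compare 80 with find_min([50])
find_min([50]) = 50  (base case)
Compare 80 with 50 -> 50
Compare 64 with 50 -> 50
Compare 1 with 50 -> 1
Compare 17 with 1 -> 1

1


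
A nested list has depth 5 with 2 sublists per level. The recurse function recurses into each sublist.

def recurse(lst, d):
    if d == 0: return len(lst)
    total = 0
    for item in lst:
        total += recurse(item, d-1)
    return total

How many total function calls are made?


At depth 0 (root): 1 call
At depth 1: each of 1 parents calls recurse on 2 children = 2 calls
At depth 2: each of 2 parents calls recurse on 2 children = 4 calls
At depth 3: each of 4 parents calls recurse on 2 children = 8 calls
At depth 4: each of 8 parents calls recurse on 2 children = 16 calls
At depth 5: each of 16 parents calls recurse on 2 children = 32 calls
Total: 1 + 2 + 4 + 8 + 16 + 32 = 63

63


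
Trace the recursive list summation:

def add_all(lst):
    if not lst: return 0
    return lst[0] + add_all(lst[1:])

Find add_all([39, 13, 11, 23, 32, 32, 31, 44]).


add_all([39, 13, 11, 23, 32, 32, 31, 44]) = 39 + add_all([13, 11, 23, 32, 32, 31, 44])
add_all([13, 11, 23, 32, 32, 31, 44]) = 13 + add_all([11, 23, 32, 32, 31, 44])
add_all([11, 23, 32, 32, 31, 44]) = 11 + add_all([23, 32, 32, 31, 44])
add_all([23, 32, 32, 31, 44]) = 23 + add_all([32, 32, 31, 44])
add_all([32, 32, 31, 44]) = 32 + add_all([32, 31, 44])
add_all([32, 31, 44]) = 32 + add_all([31, 44])
add_all([31, 44]) = 31 + add_all([44])
add_all([44]) = 44 + add_all([])
add_all([]) = 0  (base case)
Total: 39 + 13 + 11 + 23 + 32 + 32 + 31 + 44 + 0 = 225

225


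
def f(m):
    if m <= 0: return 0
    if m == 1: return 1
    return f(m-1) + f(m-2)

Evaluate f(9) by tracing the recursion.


Computing f(9) bottom-up:
f(0) = 0
f(1) = 1
f(2) = f(1) + f(0) = 1 + 0 = 1
f(3) = f(2) + f(1) = 1 + 1 = 2
f(4) = f(3) + f(2) = 2 + 1 = 3
f(5) = f(4) + f(3) = 3 + 2 = 5
f(6) = f(5) + f(4) = 5 + 3 = 8
f(7) = f(6) + f(5) = 8 + 5 = 13
f(8) = f(7) + f(6) = 13 + 8 = 21
f(9) = f(8) + f(7) = 21 + 13 = 34

34


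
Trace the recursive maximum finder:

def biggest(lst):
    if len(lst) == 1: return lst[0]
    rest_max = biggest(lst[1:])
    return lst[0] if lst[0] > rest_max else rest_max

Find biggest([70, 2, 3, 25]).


biggest([70, 2, 3, 25]): compare 70 with biggest([2, 3, 25])
biggest([2, 3, 25]): compare 2 with biggest([3, 25])
biggest([3, 25]): compare 3 with biggest([25])
biggest([25]) = 25  (base case)
Compare 3 with 25 -> 25
Compare 2 with 25 -> 25
Compare 70 with 25 -> 70

70


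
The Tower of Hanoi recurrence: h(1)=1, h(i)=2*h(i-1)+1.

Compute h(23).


h(23) = 2 * h(22) + 1
h(22) = 2 * h(21) + 1
h(21) = 2 * h(20) + 1
h(20) = 2 * h(19) + 1
h(19) = 2 * h(18) + 1
h(18) = 2 * h(17) + 1
h(17) = 2 * h(16) + 1
h(16) = 2 * h(15) + 1
h(15) = 2 * h(14) + 1
h(14) = 2 * h(13) + 1
h(13) = 2 * h(12) + 1
h(12) = 2 * h(11) + 1
h(11) = 2 * h(10) + 1
h(10) = 2 * h(9) + 1
h(9) = 2 * h(8) + 1
h(8) = 2 * h(7) + 1
h(7) = 2 * h(6) + 1
h(6) = 2 * h(5) + 1
h(5) = 2 * h(4) + 1
h(4) = 2 * h(3) + 1
h(3) = 2 * h(2) + 1
h(2) = 2 * h(1) + 1
h(1) = 1  (base case)
h(2) = 2 * 1 + 1 = 3
h(3) = 2 * 3 + 1 = 7
h(4) = 2 * 7 + 1 = 15
h(5) = 2 * 15 + 1 = 31
h(6) = 2 * 31 + 1 = 63
h(7) = 2 * 63 + 1 = 127
h(8) = 2 * 127 + 1 = 255
h(9) = 2 * 255 + 1 = 511
h(10) = 2 * 511 + 1 = 1023
h(11) = 2 * 1023 + 1 = 2047
h(12) = 2 * 2047 + 1 = 4095
h(13) = 2 * 4095 + 1 = 8191
h(14) = 2 * 8191 + 1 = 16383
h(15) = 2 * 16383 + 1 = 32767
h(16) = 2 * 32767 + 1 = 65535
h(17) = 2 * 65535 + 1 = 131071
h(18) = 2 * 131071 + 1 = 262143
h(19) = 2 * 262143 + 1 = 524287
h(20) = 2 * 524287 + 1 = 1048575
h(21) = 2 * 1048575 + 1 = 2097151
h(22) = 2 * 2097151 + 1 = 4194303
h(23) = 2 * 4194303 + 1 = 8388607

8388607


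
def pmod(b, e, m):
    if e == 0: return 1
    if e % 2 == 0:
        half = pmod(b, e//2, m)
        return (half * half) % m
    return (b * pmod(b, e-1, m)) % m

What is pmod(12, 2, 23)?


pmod(12, 2, 23): e is even, compute pmod(12, 1, 23)
  pmod(12, 1, 23): e is odd, compute pmod(12, 0, 23)
    pmod(12, 0, 23) = 1
  (12 * 1) % 23 = 12
half=12, (12*12) % 23 = 6

6


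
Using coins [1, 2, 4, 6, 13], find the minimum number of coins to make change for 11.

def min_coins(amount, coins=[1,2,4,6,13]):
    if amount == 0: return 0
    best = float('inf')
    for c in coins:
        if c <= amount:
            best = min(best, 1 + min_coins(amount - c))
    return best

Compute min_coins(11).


Building up with DP:
min_coins(0) = 0
min_coins(1) = min(1+min_coins(0)=1+0=1) = 1
min_coins(2) = min(1+min_coins(1)=1+1=2, 1+min_coins(0)=1+0=1) = 1
min_coins(3) = min(1+min_coins(2)=1+1=2, 1+min_coins(1)=1+1=2) = 2
min_coins(4) = min(1+min_coins(3)=1+2=3, 1+min_coins(2)=1+1=2, 1+min_coins(0)=1+0=1) = 1
min_coins(5) = min(1+min_coins(4)=1+1=2, 1+min_coins(3)=1+2=3, 1+min_coins(1)=1+1=2) = 2
min_coins(6) = min(1+min_coins(5)=1+2=3, 1+min_coins(4)=1+1=2, 1+min_coins(2)=1+1=2, 1+min_coins(0)=1+0=1) = 1
min_coins(7) = min(1+min_coins(6)=1+1=2, 1+min_coins(5)=1+2=3, 1+min_coins(3)=1+2=3, 1+min_coins(1)=1+1=2) = 2
min_coins(8) = min(1+min_coins(7)=1+2=3, 1+min_coins(6)=1+1=2, 1+min_coins(4)=1+1=2, 1+min_coins(2)=1+1=2) = 2
min_coins(9) = min(1+min_coins(8)=1+2=3, 1+min_coins(7)=1+2=3, 1+min_coins(5)=1+2=3, 1+min_coins(3)=1+2=3) = 3
min_coins(10) = min(1+min_coins(9)=1+3=4, 1+min_coins(8)=1+2=3, 1+min_coins(6)=1+1=2, 1+min_coins(4)=1+1=2) = 2
min_coins(11) = min(1+min_coins(10)=1+2=3, 1+min_coins(9)=1+3=4, 1+min_coins(7)=1+2=3, 1+min_coins(5)=1+2=3) = 3

3


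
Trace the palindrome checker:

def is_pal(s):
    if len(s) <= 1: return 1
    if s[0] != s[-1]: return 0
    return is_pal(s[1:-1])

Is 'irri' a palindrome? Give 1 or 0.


is_pal('irri'): s[0]='i' == s[-1]='i' -> check is_pal('rr')
is_pal('rr'): s[0]='r' == s[-1]='r' -> check is_pal('')
is_pal(''): len <= 1 -> return 1  (base case)
Result: 1 (palindrome)

1


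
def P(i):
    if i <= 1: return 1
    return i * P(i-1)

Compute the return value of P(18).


P(18)
= 18 * P(17)
= 18 * 17 * P(16)
= 18 * 17 * 16 * P(15)
= 18 * 17 * 16 * 15 * P(14)
= 18 * 17 * 16 * 15 * 14 * P(13)
= 18 * 17 * 16 * 15 * 14 * 13 * P(12)
= 18 * 17 * 16 * 15 * 14 * 13 * 12 * P(11)
= 18 * 17 * 16 * 15 * 14 * 13 * 12 * 11 * P(10)
= 18 * 17 * 16 * 15 * 14 * 13 * 12 * 11 * 10 * P(9)
= 18 * 17 * 16 * 15 * 14 * 13 * 12 * 11 * 10 * 9 * P(8)
= 18 * 17 * 16 * 15 * 14 * 13 * 12 * 11 * 10 * 9 * 8 * P(7)
= 18 * 17 * 16 * 15 * 14 * 13 * 12 * 11 * 10 * 9 * 8 * 7 * P(6)
= 18 * 17 * 16 * 15 * 14 * 13 * 12 * 11 * 10 * 9 * 8 * 7 * 6 * P(5)
= 18 * 17 * 16 * 15 * 14 * 13 * 12 * 11 * 10 * 9 * 8 * 7 * 6 * 5 * P(4)
= 18 * 17 * 16 * 15 * 14 * 13 * 12 * 11 * 10 * 9 * 8 * 7 * 6 * 5 * 4 * P(3)
= 18 * 17 * 16 * 15 * 14 * 13 * 12 * 11 * 10 * 9 * 8 * 7 * 6 * 5 * 4 * 3 * P(2)
= 18 * 17 * 16 * 15 * 14 * 13 * 12 * 11 * 10 * 9 * 8 * 7 * 6 * 5 * 4 * 3 * 2 * P(1)
= 18 * 17 * 16 * 15 * 14 * 13 * 12 * 11 * 10 * 9 * 8 * 7 * 6 * 5 * 4 * 3 * 2 * 1
= 6402373705728000

6402373705728000


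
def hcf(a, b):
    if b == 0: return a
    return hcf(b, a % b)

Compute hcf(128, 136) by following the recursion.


hcf(128, 136) = hcf(136, 128)
hcf(136, 128) = hcf(128, 8)
hcf(128, 8) = hcf(8, 0)
hcf(8, 0) = 8  (base case)

8


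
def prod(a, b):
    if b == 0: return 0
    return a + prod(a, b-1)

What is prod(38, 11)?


prod(38, 11) = 38 + prod(38, 10)
prod(38, 10) = 38 + prod(38, 9)
prod(38, 9) = 38 + prod(38, 8)
prod(38, 8) = 38 + prod(38, 7)
prod(38, 7) = 38 + prod(38, 6)
prod(38, 6) = 38 + prod(38, 5)
prod(38, 5) = 38 + prod(38, 4)
prod(38, 4) = 38 + prod(38, 3)
prod(38, 3) = 38 + prod(38, 2)
prod(38, 2) = 38 + prod(38, 1)
prod(38, 1) = 38 + prod(38, 0)
prod(38, 0) = 0  (base case)
Total: 38 + 38 + 38 + 38 + 38 + 38 + 38 + 38 + 38 + 38 + 38 + 0 = 418

418


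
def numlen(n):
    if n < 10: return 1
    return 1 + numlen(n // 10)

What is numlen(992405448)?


numlen(992405448) = 1 + numlen(99240544)
numlen(99240544) = 1 + numlen(9924054)
numlen(9924054) = 1 + numlen(992405)
numlen(992405) = 1 + numlen(99240)
numlen(99240) = 1 + numlen(9924)
numlen(9924) = 1 + numlen(992)
numlen(992) = 1 + numlen(99)
numlen(99) = 1 + numlen(9)
numlen(9) = 1  (base case: 9 < 10)
Unwinding: 1 + 1 + 1 + 1 + 1 + 1 + 1 + 1 + 1 = 9

9


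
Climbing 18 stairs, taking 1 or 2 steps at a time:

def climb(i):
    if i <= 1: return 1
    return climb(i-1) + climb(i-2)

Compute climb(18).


Building up from base cases:
climb(0) = 1
climb(1) = 1
climb(2) = climb(1) + climb(0) = 1 + 1 = 2
climb(3) = climb(2) + climb(1) = 2 + 1 = 3
climb(4) = climb(3) + climb(2) = 3 + 2 = 5
climb(5) = climb(4) + climb(3) = 5 + 3 = 8
climb(6) = climb(5) + climb(4) = 8 + 5 = 13
climb(7) = climb(6) + climb(5) = 13 + 8 = 21
climb(8) = climb(7) + climb(6) = 21 + 13 = 34
climb(9) = climb(8) + climb(7) = 34 + 21 = 55
climb(10) = climb(9) + climb(8) = 55 + 34 = 89
climb(11) = climb(10) + climb(9) = 89 + 55 = 144
climb(12) = climb(11) + climb(10) = 144 + 89 = 233
climb(13) = climb(12) + climb(11) = 233 + 144 = 377
climb(14) = climb(13) + climb(12) = 377 + 233 = 610
climb(15) = climb(14) + climb(13) = 610 + 377 = 987
climb(16) = climb(15) + climb(14) = 987 + 610 = 1597
climb(17) = climb(16) + climb(15) = 1597 + 987 = 2584
climb(18) = climb(17) + climb(16) = 2584 + 1597 = 4181

4181


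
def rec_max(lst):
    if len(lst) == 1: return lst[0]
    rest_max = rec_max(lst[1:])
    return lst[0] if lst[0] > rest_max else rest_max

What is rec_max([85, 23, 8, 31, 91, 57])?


rec_max([85, 23, 8, 31, 91, 57]): compare 85 with rec_max([23, 8, 31, 91, 57])
rec_max([23, 8, 31, 91, 57]): compare 23 with rec_max([8, 31, 91, 57])
rec_max([8, 31, 91, 57]): compare 8 with rec_max([31, 91, 57])
rec_max([31, 91, 57]): compare 31 with rec_max([91, 57])
rec_max([91, 57]): compare 91 with rec_max([57])
rec_max([57]) = 57  (base case)
Compare 91 with 57 -> 91
Compare 31 with 91 -> 91
Compare 8 with 91 -> 91
Compare 23 with 91 -> 91
Compare 85 with 91 -> 91

91


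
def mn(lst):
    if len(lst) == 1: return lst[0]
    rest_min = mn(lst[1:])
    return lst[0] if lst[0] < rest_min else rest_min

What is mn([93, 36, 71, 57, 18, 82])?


mn([93, 36, 71, 57, 18, 82]): compare 93 with mn([36, 71, 57, 18, 82])
mn([36, 71, 57, 18, 82]): compare 36 with mn([71, 57, 18, 82])
mn([71, 57, 18, 82]): compare 71 with mn([57, 18, 82])
mn([57, 18, 82]): compare 57 with mn([18, 82])
mn([18, 82]): compare 18 with mn([82])
mn([82]) = 82  (base case)
Compare 18 with 82 -> 18
Compare 57 with 18 -> 18
Compare 71 with 18 -> 18
Compare 36 with 18 -> 18
Compare 93 with 18 -> 18

18


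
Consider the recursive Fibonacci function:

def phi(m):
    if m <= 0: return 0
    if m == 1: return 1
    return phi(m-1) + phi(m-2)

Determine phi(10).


Computing phi(10) bottom-up:
phi(0) = 0
phi(1) = 1
phi(2) = phi(1) + phi(0) = 1 + 0 = 1
phi(3) = phi(2) + phi(1) = 1 + 1 = 2
phi(4) = phi(3) + phi(2) = 2 + 1 = 3
phi(5) = phi(4) + phi(3) = 3 + 2 = 5
phi(6) = phi(5) + phi(4) = 5 + 3 = 8
phi(7) = phi(6) + phi(5) = 8 + 5 = 13
phi(8) = phi(7) + phi(6) = 13 + 8 = 21
phi(9) = phi(8) + phi(7) = 21 + 13 = 34
phi(10) = phi(9) + phi(8) = 34 + 21 = 55

55


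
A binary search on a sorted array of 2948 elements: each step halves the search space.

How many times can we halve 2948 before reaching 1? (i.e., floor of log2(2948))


2948 / 2 = 1474
1474 / 2 = 737
737 / 2 = 368
368 / 2 = 184
184 / 2 = 92
92 / 2 = 46
46 / 2 = 23
23 / 2 = 11
11 / 2 = 5
5 / 2 = 2
2 / 2 = 1
Reached 1 after 11 halvings

11


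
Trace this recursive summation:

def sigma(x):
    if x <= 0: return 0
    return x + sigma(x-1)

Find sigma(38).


sigma(38)
= 38 + 37 + 36 + 35 + 34 + 33 + 32 + 31 + 30 + 29 + 28 + 27 + 26 + 25 + 24 + 23 + 22 + 21 + 20 + 19 + 18 + 17 + 16 + 15 + 14 + 13 + 12 + 11 + 10 + 9 + 8 + 7 + 6 + 5 + 4 + 3 + 2 + 1 + sigma(0)
= 38 + 37 + 36 + 35 + 34 + 33 + 32 + 31 + 30 + 29 + 28 + 27 + 26 + 25 + 24 + 23 + 22 + 21 + 20 + 19 + 18 + 17 + 16 + 15 + 14 + 13 + 12 + 11 + 10 + 9 + 8 + 7 + 6 + 5 + 4 + 3 + 2 + 1 + 0
= 741

741


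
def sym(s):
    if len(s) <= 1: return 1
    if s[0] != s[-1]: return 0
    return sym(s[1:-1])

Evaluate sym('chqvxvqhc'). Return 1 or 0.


sym('chqvxvqhc'): s[0]='c' == s[-1]='c' -> check sym('hqvxvqh')
sym('hqvxvqh'): s[0]='h' == s[-1]='h' -> check sym('qvxvq')
sym('qvxvq'): s[0]='q' == s[-1]='q' -> check sym('vxv')
sym('vxv'): s[0]='v' == s[-1]='v' -> check sym('x')
sym('x'): len <= 1 -> return 1  (base case)
Result: 1 (palindrome)

1


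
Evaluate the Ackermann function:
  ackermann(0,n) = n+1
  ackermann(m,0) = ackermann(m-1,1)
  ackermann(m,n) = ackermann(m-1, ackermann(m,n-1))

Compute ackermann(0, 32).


ackermann(0, 32) = 33
Result: ackermann(0, 32) = 33

33


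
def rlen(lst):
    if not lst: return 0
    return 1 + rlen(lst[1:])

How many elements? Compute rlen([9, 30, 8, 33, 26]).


rlen([9, 30, 8, 33, 26]) = 1 + rlen([30, 8, 33, 26])
rlen([30, 8, 33, 26]) = 1 + rlen([8, 33, 26])
rlen([8, 33, 26]) = 1 + rlen([33, 26])
rlen([33, 26]) = 1 + rlen([26])
rlen([26]) = 1 + rlen([])
rlen([]) = 0  (base case)
Unwinding: 1 + 1 + 1 + 1 + 1 + 0 = 5

5


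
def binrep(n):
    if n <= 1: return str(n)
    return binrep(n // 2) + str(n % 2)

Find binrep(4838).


binrep(4838) = binrep(2419) + '0'
binrep(2419) = binrep(1209) + '1'
binrep(1209) = binrep(604) + '1'
binrep(604) = binrep(302) + '0'
binrep(302) = binrep(151) + '0'
binrep(151) = binrep(75) + '1'
binrep(75) = binrep(37) + '1'
binrep(37) = binrep(18) + '1'
binrep(18) = binrep(9) + '0'
binrep(9) = binrep(4) + '1'
binrep(4) = binrep(2) + '0'
binrep(2) = binrep(1) + '0'
binrep(1) = '1'  (base case)
Concatenating: '1' + '0' + '0' + '1' + '0' + '1' + '1' + '1' + '0' + '0' + '1' + '1' + '0' = '1001011100110'

1001011100110


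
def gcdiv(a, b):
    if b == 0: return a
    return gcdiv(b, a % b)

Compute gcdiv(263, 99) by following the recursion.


gcdiv(263, 99) = gcdiv(99, 65)
gcdiv(99, 65) = gcdiv(65, 34)
gcdiv(65, 34) = gcdiv(34, 31)
gcdiv(34, 31) = gcdiv(31, 3)
gcdiv(31, 3) = gcdiv(3, 1)
gcdiv(3, 1) = gcdiv(1, 0)
gcdiv(1, 0) = 1  (base case)

1


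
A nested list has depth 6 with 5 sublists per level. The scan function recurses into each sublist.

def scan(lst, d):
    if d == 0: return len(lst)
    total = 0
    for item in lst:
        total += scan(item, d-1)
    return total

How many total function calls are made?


At depth 0 (root): 1 call
At depth 1: each of 1 parents calls scan on 5 children = 5 calls
At depth 2: each of 5 parents calls scan on 5 children = 25 calls
At depth 3: each of 25 parents calls scan on 5 children = 125 calls
At depth 4: each of 125 parents calls scan on 5 children = 625 calls
At depth 5: each of 625 parents calls scan on 5 children = 3125 calls
At depth 6: each of 3125 parents calls scan on 5 children = 15625 calls
Total: 1 + 5 + 25 + 125 + 625 + 3125 + 15625 = 19531

19531


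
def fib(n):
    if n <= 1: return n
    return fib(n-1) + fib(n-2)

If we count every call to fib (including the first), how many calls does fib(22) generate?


Let C(n) = total calls for fib(n)
C(0) = 1, C(1) = 1
C(2) = 1 + C(1) + C(0) = 1 + 1 + 1 = 3
C(3) = 1 + C(2) + C(1) = 1 + 3 + 1 = 5
C(4) = 1 + C(3) + C(2) = 1 + 5 + 3 = 9
C(5) = 1 + C(4) + C(3) = 1 + 9 + 5 = 15
C(6) = 1 + C(5) + C(4) = 1 + 15 + 9 = 25
C(7) = 1 + C(6) + C(5) = 1 + 25 + 15 = 41
C(8) = 1 + C(7) + C(6) = 1 + 41 + 25 = 67
C(9) = 1 + C(8) + C(7) = 1 + 67 + 41 = 109
C(10) = 1 + C(9) + C(8) = 1 + 109 + 67 = 177
C(11) = 1 + C(10) + C(9) = 1 + 177 + 109 = 287
C(12) = 1 + C(11) + C(10) = 1 + 287 + 177 = 465
C(13) = 1 + C(12) + C(11) = 1 + 465 + 287 = 753
C(14) = 1 + C(13) + C(12) = 1 + 753 + 465 = 1219
C(15) = 1 + C(14) + C(13) = 1 + 1219 + 753 = 1973
C(16) = 1 + C(15) + C(14) = 1 + 1973 + 1219 = 3193
C(17) = 1 + C(16) + C(15) = 1 + 3193 + 1973 = 5167
C(18) = 1 + C(17) + C(16) = 1 + 5167 + 3193 = 8361
C(19) = 1 + C(18) + C(17) = 1 + 8361 + 5167 = 13529
C(20) = 1 + C(19) + C(18) = 1 + 13529 + 8361 = 21891
C(21) = 1 + C(20) + C(19) = 1 + 21891 + 13529 = 35421
C(22) = 1 + C(21) + C(20) = 1 + 35421 + 21891 = 57313

57313


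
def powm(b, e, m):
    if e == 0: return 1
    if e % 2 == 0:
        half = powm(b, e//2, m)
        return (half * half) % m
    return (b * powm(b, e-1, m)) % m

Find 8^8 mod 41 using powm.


powm(8, 8, 41): e is even, compute powm(8, 4, 41)
  powm(8, 4, 41): e is even, compute powm(8, 2, 41)
    powm(8, 2, 41): e is even, compute powm(8, 1, 41)
      powm(8, 1, 41): e is odd, compute powm(8, 0, 41)
        powm(8, 0, 41) = 1
      (8 * 1) % 41 = 8
    half=8, (8*8) % 41 = 23
  half=23, (23*23) % 41 = 37
half=37, (37*37) % 41 = 16

16


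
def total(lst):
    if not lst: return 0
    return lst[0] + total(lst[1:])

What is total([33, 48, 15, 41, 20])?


total([33, 48, 15, 41, 20]) = 33 + total([48, 15, 41, 20])
total([48, 15, 41, 20]) = 48 + total([15, 41, 20])
total([15, 41, 20]) = 15 + total([41, 20])
total([41, 20]) = 41 + total([20])
total([20]) = 20 + total([])
total([]) = 0  (base case)
Total: 33 + 48 + 15 + 41 + 20 + 0 = 157

157


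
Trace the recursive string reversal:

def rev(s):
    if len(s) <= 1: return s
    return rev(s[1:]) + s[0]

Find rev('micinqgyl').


rev('micinqgyl') = rev('icinqgyl') + 'm'
rev('icinqgyl') = rev('cinqgyl') + 'i'
rev('cinqgyl') = rev('inqgyl') + 'c'
rev('inqgyl') = rev('nqgyl') + 'i'
rev('nqgyl') = rev('qgyl') + 'n'
rev('qgyl') = rev('gyl') + 'q'
rev('gyl') = rev('yl') + 'g'
rev('yl') = rev('l') + 'y'
rev('l') = 'l'  (base case)
Concatenating: 'l' + 'y' + 'g' + 'q' + 'n' + 'i' + 'c' + 'i' + 'm' = 'lygqnicim'

lygqnicim


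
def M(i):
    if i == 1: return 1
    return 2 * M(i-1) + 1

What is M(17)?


M(17) = 2 * M(16) + 1
M(16) = 2 * M(15) + 1
M(15) = 2 * M(14) + 1
M(14) = 2 * M(13) + 1
M(13) = 2 * M(12) + 1
M(12) = 2 * M(11) + 1
M(11) = 2 * M(10) + 1
M(10) = 2 * M(9) + 1
M(9) = 2 * M(8) + 1
M(8) = 2 * M(7) + 1
M(7) = 2 * M(6) + 1
M(6) = 2 * M(5) + 1
M(5) = 2 * M(4) + 1
M(4) = 2 * M(3) + 1
M(3) = 2 * M(2) + 1
M(2) = 2 * M(1) + 1
M(1) = 1  (base case)
M(2) = 2 * 1 + 1 = 3
M(3) = 2 * 3 + 1 = 7
M(4) = 2 * 7 + 1 = 15
M(5) = 2 * 15 + 1 = 31
M(6) = 2 * 31 + 1 = 63
M(7) = 2 * 63 + 1 = 127
M(8) = 2 * 127 + 1 = 255
M(9) = 2 * 255 + 1 = 511
M(10) = 2 * 511 + 1 = 1023
M(11) = 2 * 1023 + 1 = 2047
M(12) = 2 * 2047 + 1 = 4095
M(13) = 2 * 4095 + 1 = 8191
M(14) = 2 * 8191 + 1 = 16383
M(15) = 2 * 16383 + 1 = 32767
M(16) = 2 * 32767 + 1 = 65535
M(17) = 2 * 65535 + 1 = 131071

131071


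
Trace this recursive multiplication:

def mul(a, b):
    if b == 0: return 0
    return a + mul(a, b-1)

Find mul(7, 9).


mul(7, 9) = 7 + mul(7, 8)
mul(7, 8) = 7 + mul(7, 7)
mul(7, 7) = 7 + mul(7, 6)
mul(7, 6) = 7 + mul(7, 5)
mul(7, 5) = 7 + mul(7, 4)
mul(7, 4) = 7 + mul(7, 3)
mul(7, 3) = 7 + mul(7, 2)
mul(7, 2) = 7 + mul(7, 1)
mul(7, 1) = 7 + mul(7, 0)
mul(7, 0) = 0  (base case)
Total: 7 + 7 + 7 + 7 + 7 + 7 + 7 + 7 + 7 + 0 = 63

63


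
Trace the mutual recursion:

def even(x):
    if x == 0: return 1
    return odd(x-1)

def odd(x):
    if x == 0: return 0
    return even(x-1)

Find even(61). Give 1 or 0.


even(61) = odd(60)
odd(60) = even(59)
even(59) = odd(58)
odd(58) = even(57)
even(57) = odd(56)
odd(56) = even(55)
even(55) = odd(54)
odd(54) = even(53)
even(53) = odd(52)
odd(52) = even(51)
even(51) = odd(50)
odd(50) = even(49)
even(49) = odd(48)
odd(48) = even(47)
even(47) = odd(46)
odd(46) = even(45)
even(45) = odd(44)
odd(44) = even(43)
even(43) = odd(42)
odd(42) = even(41)
even(41) = odd(40)
odd(40) = even(39)
even(39) = odd(38)
odd(38) = even(37)
even(37) = odd(36)
odd(36) = even(35)
even(35) = odd(34)
odd(34) = even(33)
even(33) = odd(32)
odd(32) = even(31)
even(31) = odd(30)
odd(30) = even(29)
even(29) = odd(28)
odd(28) = even(27)
even(27) = odd(26)
odd(26) = even(25)
even(25) = odd(24)
odd(24) = even(23)
even(23) = odd(22)
odd(22) = even(21)
even(21) = odd(20)
odd(20) = even(19)
even(19) = odd(18)
odd(18) = even(17)
even(17) = odd(16)
odd(16) = even(15)
even(15) = odd(14)
odd(14) = even(13)
even(13) = odd(12)
odd(12) = even(11)
even(11) = odd(10)
odd(10) = even(9)
even(9) = odd(8)
odd(8) = even(7)
even(7) = odd(6)
odd(6) = even(5)
even(5) = odd(4)
odd(4) = even(3)
even(3) = odd(2)
odd(2) = even(1)
even(1) = odd(0)
odd(0) = 0  (base case)
Result: 0

0


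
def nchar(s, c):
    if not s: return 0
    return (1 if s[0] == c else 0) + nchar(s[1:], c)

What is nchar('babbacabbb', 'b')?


s[0]='b' == 'b' -> 1
s[0]='a' != 'b' -> 0
s[0]='b' == 'b' -> 1
s[0]='b' == 'b' -> 1
s[0]='a' != 'b' -> 0
s[0]='c' != 'b' -> 0
s[0]='a' != 'b' -> 0
s[0]='b' == 'b' -> 1
s[0]='b' == 'b' -> 1
s[0]='b' == 'b' -> 1
Sum: 1 + 0 + 1 + 1 + 0 + 0 + 0 + 1 + 1 + 1 = 6

6


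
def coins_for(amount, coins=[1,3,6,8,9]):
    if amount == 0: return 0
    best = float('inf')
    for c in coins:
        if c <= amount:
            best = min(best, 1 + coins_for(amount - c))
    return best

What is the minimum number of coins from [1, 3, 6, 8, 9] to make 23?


Building up with DP:
coins_for(0) = 0
coins_for(1) = min(1+coins_for(0)=1+0=1) = 1
coins_for(2) = min(1+coins_for(1)=1+1=2) = 2
coins_for(3) = min(1+coins_for(2)=1+2=3, 1+coins_for(0)=1+0=1) = 1
coins_for(4) = min(1+coins_for(3)=1+1=2, 1+coins_for(1)=1+1=2) = 2
coins_for(5) = min(1+coins_for(4)=1+2=3, 1+coins_for(2)=1+2=3) = 3
coins_for(6) = min(1+coins_for(5)=1+3=4, 1+coins_for(3)=1+1=2, 1+coins_for(0)=1+0=1) = 1
coins_for(7) = min(1+coins_for(6)=1+1=2, 1+coins_for(4)=1+2=3, 1+coins_for(1)=1+1=2) = 2
coins_for(8) = min(1+coins_for(7)=1+2=3, 1+coins_for(5)=1+3=4, 1+coins_for(2)=1+2=3, 1+coins_for(0)=1+0=1) = 1
coins_for(9) = min(1+coins_for(8)=1+1=2, 1+coins_for(6)=1+1=2, 1+coins_for(3)=1+1=2, 1+coins_for(1)=1+1=2, 1+coins_for(0)=1+0=1) = 1
coins_for(10) = min(1+coins_for(9)=1+1=2, 1+coins_for(7)=1+2=3, 1+coins_for(4)=1+2=3, 1+coins_for(2)=1+2=3, 1+coins_for(1)=1+1=2) = 2
coins_for(11) = min(1+coins_for(10)=1+2=3, 1+coins_for(8)=1+1=2, 1+coins_for(5)=1+3=4, 1+coins_for(3)=1+1=2, 1+coins_for(2)=1+2=3) = 2
coins_for(12) = min(1+coins_for(11)=1+2=3, 1+coins_for(9)=1+1=2, 1+coins_for(6)=1+1=2, 1+coins_for(4)=1+2=3, 1+coins_for(3)=1+1=2) = 2
coins_for(13) = min(1+coins_for(12)=1+2=3, 1+coins_for(10)=1+2=3, 1+coins_for(7)=1+2=3, 1+coins_for(5)=1+3=4, 1+coins_for(4)=1+2=3) = 3
coins_for(14) = min(1+coins_for(13)=1+3=4, 1+coins_for(11)=1+2=3, 1+coins_for(8)=1+1=2, 1+coins_for(6)=1+1=2, 1+coins_for(5)=1+3=4) = 2
coins_for(15) = min(1+coins_for(14)=1+2=3, 1+coins_for(12)=1+2=3, 1+coins_for(9)=1+1=2, 1+coins_for(7)=1+2=3, 1+coins_for(6)=1+1=2) = 2
coins_for(16) = min(1+coins_for(15)=1+2=3, 1+coins_for(13)=1+3=4, 1+coins_for(10)=1+2=3, 1+coins_for(8)=1+1=2, 1+coins_for(7)=1+2=3) = 2
coins_for(17) = min(1+coins_for(16)=1+2=3, 1+coins_for(14)=1+2=3, 1+coins_for(11)=1+2=3, 1+coins_for(9)=1+1=2, 1+coins_for(8)=1+1=2) = 2
coins_for(18) = min(1+coins_for(17)=1+2=3, 1+coins_for(15)=1+2=3, 1+coins_for(12)=1+2=3, 1+coins_for(10)=1+2=3, 1+coins_for(9)=1+1=2) = 2
coins_for(19) = min(1+coins_for(18)=1+2=3, 1+coins_for(16)=1+2=3, 1+coins_for(13)=1+3=4, 1+coins_for(11)=1+2=3, 1+coins_for(10)=1+2=3) = 3
coins_for(20) = min(1+coins_for(19)=1+3=4, 1+coins_for(17)=1+2=3, 1+coins_for(14)=1+2=3, 1+coins_for(12)=1+2=3, 1+coins_for(11)=1+2=3) = 3
coins_for(21) = min(1+coins_for(20)=1+3=4, 1+coins_for(18)=1+2=3, 1+coins_for(15)=1+2=3, 1+coins_for(13)=1+3=4, 1+coins_for(12)=1+2=3) = 3
coins_for(22) = min(1+coins_for(21)=1+3=4, 1+coins_for(19)=1+3=4, 1+coins_for(16)=1+2=3, 1+coins_for(14)=1+2=3, 1+coins_for(13)=1+3=4) = 3
coins_for(23) = min(1+coins_for(22)=1+3=4, 1+coins_for(20)=1+3=4, 1+coins_for(17)=1+2=3, 1+coins_for(15)=1+2=3, 1+coins_for(14)=1+2=3) = 3

3
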